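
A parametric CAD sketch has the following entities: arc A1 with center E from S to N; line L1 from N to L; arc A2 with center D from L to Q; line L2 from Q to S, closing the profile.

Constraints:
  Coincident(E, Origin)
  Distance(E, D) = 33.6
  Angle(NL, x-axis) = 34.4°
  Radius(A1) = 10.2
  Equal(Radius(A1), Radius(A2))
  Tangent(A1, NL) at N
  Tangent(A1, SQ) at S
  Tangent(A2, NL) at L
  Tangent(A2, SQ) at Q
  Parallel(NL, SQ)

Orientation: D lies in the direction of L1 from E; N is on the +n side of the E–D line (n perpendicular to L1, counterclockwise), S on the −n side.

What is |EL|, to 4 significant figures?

35.11

The slot axis is L1's direction at 34.4°, so u = (cos 34.4°, sin 34.4°) = (0.8251, 0.5650) and n = (−sin 34.4°, cos 34.4°) = (-0.5650, 0.8251). E is at the origin and D lies 33.6 along u from E, so D = 33.6·u = (27.72, 18.98). Tangency of A1 to both parallel lines with radius 10.2 puts N and S at E ± 10.2·n: N = (-5.763, 8.416), S = (5.763, -8.416). Equal radii place L and Q the same way about D: L = D + 10.2·n = (21.96, 27.40), Q = D − 10.2·n = (33.49, 10.57). Then |EL| = |L − E| = 35.11.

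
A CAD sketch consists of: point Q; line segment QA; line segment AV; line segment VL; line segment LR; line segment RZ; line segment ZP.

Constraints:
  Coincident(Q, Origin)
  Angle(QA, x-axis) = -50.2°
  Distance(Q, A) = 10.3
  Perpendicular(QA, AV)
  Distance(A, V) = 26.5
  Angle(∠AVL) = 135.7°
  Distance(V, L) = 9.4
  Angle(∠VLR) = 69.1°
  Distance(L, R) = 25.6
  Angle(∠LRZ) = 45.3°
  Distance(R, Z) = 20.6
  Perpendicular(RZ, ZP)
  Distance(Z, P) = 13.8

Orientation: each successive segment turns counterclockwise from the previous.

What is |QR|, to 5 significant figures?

12.199

Q is at the origin; QA runs at -50.2° with length 10.3, so A = (6.5931, -7.9133). The perpendicularity gives AV at right angles to QA, so AV runs at 39.800°; with |AV| = 26.5, V = (26.953, 9.0496). ∠AVL = 135.7° gives VL at 84.100° from the x-axis; with |VL| = 9.4, L = (27.919, 18.400). ∠VLR = 69.1° gives LR at -165.00° from the x-axis; with |LR| = 25.6, R = (3.1912, 11.774). Then |QR| = |R − Q| = 12.199.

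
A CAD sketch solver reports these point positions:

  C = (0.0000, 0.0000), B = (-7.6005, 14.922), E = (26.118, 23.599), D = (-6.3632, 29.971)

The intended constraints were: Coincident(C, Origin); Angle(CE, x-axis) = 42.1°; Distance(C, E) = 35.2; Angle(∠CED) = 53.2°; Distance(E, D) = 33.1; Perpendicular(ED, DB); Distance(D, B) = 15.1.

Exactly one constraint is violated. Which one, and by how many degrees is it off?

Perpendicular(ED, DB) — off by 6.40°.

C = (0.00, 0.00) ✓; CE at 42.10° ✓; |CE| = 35.20 ✓; ∠CED = 53.20° ✓; |ED| = 33.10 ✓; ∠(ED, DB) = 96.40° ✗; |DB| = 15.10 ✓.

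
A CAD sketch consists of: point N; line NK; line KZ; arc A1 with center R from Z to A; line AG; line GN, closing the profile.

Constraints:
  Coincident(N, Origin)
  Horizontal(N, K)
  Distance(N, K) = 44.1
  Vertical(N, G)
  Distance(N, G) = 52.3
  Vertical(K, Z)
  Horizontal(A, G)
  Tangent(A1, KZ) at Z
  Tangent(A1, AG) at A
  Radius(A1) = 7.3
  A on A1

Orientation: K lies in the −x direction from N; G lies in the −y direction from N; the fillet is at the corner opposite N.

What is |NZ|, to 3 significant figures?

63.0

The virtual corner opposite N is at (-44.1, -52.3). Since A1 is tangent to KZ there, RZ ⟂ KZ and the tangent condition forces RA to be normal to AG, with radius 7.3, so the center R sits 7.3 in from both sides at R = (-36.8, -45.0). That places the tangent points at Z = (-44.1, -45.0) on KZ and A = (-36.8, -52.3) on AG. Then |NZ| = |Z − N| = 63.0.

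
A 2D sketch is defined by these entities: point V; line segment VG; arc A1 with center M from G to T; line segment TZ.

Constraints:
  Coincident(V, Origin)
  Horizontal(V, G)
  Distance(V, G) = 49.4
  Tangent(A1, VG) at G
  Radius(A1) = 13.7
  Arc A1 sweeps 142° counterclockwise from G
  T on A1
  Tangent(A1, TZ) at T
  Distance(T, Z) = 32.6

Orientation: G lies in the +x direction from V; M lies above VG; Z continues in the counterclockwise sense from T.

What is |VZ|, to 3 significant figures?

54.9

V is at the origin; V and G share the same y with |VG| = 49.4 and G on the +x side, so G = (49.4, 0.00). Since A1 is tangent to VG there, MG ⟂ VG, so M = G + (0, 13.7) = (49.4, 13.7). On A1, G sits at bearing -90° from M; a 142° counterclockwise sweep puts T at bearing 52°, so T = M + 13.7·(cos 52°, sin 52°) = (57.8, 24.5). Since A1 is tangent to TZ there, MT ⟂ TZ, so TZ runs along (−sin 52°, cos 52°); with |TZ| = 32.6, Z = (32.1, 44.6). Then |VZ| = |Z − V| = 54.9.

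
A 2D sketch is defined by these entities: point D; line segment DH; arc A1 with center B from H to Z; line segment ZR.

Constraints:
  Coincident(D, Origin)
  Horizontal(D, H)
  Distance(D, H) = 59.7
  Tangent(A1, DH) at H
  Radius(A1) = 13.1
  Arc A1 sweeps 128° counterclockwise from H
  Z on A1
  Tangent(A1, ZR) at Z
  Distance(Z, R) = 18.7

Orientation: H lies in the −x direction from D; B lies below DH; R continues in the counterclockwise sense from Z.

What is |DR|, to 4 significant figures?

68.65

On A1, H sits at bearing 90° from B; a 128° counterclockwise sweep puts Z at bearing 218°, so Z = B + 13.1·(cos 218°, sin 218°) = (-70.02, -21.17). Since A1 is tangent to ZR there, BZ ⟂ ZR, so ZR runs along (−sin 218°, cos 218°); with |ZR| = 18.7, R = (-58.51, -35.90). Then |DR| = |R − D| = 68.65.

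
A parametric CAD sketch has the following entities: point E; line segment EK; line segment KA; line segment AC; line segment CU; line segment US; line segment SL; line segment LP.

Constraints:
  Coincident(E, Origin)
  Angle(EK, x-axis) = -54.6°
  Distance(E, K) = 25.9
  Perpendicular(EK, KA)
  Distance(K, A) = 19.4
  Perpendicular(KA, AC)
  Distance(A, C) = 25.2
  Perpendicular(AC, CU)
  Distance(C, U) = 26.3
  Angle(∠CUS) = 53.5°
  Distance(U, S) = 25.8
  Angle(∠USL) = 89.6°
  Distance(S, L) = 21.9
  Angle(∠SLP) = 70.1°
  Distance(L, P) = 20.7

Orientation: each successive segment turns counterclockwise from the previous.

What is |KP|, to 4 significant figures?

30.21

E is at the origin; EK runs at -54.6° with length 25.9, so K = (15.00, -21.11). EK is perpendicular to KA, so KA runs at 35.40°; with |KA| = 19.4, A = (30.82, -9.874). KA is perpendicular to AC, so AC runs at 125.4°; with |AC| = 25.2, C = (16.22, 10.67). AC is perpendicular to CU, so CU runs at -144.6°; with |CU| = 26.3, U = (-5.219, -4.568). ∠CUS = 53.5° gives US at -18.10° from the x-axis; with |US| = 25.8, S = (19.30, -12.58). ∠USL = 89.6° gives SL at 72.30° from the x-axis; with |SL| = 21.9, L = (25.96, 8.280). ∠SLP = 70.1° gives LP at -177.8° from the x-axis; with |LP| = 20.7, P = (5.278, 7.486). Then |KP| = |P − K| = 30.21.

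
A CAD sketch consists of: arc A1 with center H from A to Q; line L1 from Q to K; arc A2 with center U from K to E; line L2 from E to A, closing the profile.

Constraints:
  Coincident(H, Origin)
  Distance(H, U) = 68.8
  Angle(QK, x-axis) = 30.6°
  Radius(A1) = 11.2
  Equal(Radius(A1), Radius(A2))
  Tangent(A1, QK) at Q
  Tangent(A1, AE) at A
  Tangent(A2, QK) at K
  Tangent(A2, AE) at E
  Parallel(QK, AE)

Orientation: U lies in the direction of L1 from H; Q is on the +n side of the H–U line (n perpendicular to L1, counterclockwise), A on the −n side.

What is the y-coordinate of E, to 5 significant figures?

25.382

The slot axis is L1's direction at 30.6°, so u = (cos 30.6°, sin 30.6°) = (0.86074, 0.50904) and n = (−sin 30.6°, cos 30.6°) = (-0.50904, 0.86074). H is at the origin and U lies 68.8 along u from H, so U = 68.8·u = (59.219, 35.022). Tangency of A1 to both parallel lines with radius 11.2 puts Q and A at H ± 11.2·n: Q = (-5.7013, 9.6403), A = (5.7013, -9.6403). Equal radii place K and E the same way about U: K = U + 11.2·n = (53.518, 44.662), E = U − 11.2·n = (64.920, 25.382). So E.y = 25.382.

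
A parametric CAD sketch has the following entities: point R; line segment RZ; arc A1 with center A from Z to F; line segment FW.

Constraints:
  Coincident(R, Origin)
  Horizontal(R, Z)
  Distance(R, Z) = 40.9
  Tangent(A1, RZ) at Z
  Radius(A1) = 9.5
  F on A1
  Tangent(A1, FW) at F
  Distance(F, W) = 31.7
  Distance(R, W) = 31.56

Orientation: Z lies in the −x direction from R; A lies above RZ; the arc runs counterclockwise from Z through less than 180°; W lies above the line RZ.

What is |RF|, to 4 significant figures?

33.65

Checks: |AF| = 9.500 ✓; ∠(AF, FW) = 90.00° ✓; |FW| = 31.70 ✓; |RW| = 31.56 ✓.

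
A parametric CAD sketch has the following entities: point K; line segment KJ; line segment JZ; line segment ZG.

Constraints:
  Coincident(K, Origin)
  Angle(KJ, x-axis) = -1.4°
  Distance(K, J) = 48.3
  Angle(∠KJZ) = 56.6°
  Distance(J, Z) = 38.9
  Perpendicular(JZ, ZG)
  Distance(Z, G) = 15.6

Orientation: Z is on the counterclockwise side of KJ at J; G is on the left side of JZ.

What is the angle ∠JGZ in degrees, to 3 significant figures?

68.1°

∠KJZ = 56.6°, so JZ runs at -1.4° + (180° − 56.6°) = 122° from the x-axis; with |JZ| = 38.9, Z = J + 38.9·(cos 122°, sin 122°) = (27.7, 31.8). The perpendicularity gives ZG at right angles to JZ; with |ZG| = 15.6 on the left of JZ, G = Z + 15.6·(-0.848, -0.530) = (14.4, 23.5). Then cos ∠JGZ = GJ·GZ / (|GJ||GZ|), giving 68.1°.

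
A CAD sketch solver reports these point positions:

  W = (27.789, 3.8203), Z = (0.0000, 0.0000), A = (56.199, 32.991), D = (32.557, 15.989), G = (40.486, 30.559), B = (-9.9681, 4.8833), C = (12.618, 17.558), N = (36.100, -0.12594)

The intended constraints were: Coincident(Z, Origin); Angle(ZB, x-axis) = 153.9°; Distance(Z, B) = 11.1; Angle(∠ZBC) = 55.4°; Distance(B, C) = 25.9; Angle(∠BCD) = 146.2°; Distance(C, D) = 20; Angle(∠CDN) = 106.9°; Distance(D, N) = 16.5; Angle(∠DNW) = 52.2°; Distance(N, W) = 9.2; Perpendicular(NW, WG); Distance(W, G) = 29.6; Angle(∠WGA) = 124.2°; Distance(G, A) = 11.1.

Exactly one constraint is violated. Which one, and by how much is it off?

Distance(G, A) = 11.1 — off by 4.80.

Z = (0.00, 0.00) ✓; ZB at 153.9° ✓; |ZB| = 11.10 ✓; ∠ZBC = 55.40° ✓; |BC| = 25.90 ✓; ∠BCD = 146.2° ✓; |CD| = 20.00 ✓; ∠CDN = 106.9° ✓; |DN| = 16.50 ✓; ∠DNW = 52.20° ✓; |NW| = 9.200 ✓; ∠(NW, WG) = 90.00° ✓; |WG| = 29.60 ✓; ∠WGA = 124.2° ✓; |GA| = 15.90 ✗.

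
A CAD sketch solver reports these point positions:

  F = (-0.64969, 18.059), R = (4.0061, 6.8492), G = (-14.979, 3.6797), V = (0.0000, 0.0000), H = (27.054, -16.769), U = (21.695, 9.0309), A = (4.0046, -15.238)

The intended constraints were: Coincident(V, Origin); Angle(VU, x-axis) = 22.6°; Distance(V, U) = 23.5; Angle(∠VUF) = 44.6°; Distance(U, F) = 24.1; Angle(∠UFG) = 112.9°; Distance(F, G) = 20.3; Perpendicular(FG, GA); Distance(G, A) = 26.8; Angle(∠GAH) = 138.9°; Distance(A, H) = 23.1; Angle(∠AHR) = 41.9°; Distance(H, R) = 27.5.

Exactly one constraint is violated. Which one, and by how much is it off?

Distance(H, R) = 27.5 — off by 5.50.

V = (0.00, 0.00) ✓; VU at 22.60° ✓; |VU| = 23.50 ✓; ∠VUF = 44.60° ✓; |UF| = 24.10 ✓; ∠UFG = 112.9° ✓; |FG| = 20.30 ✓; ∠(FG, GA) = 90.00° ✓; |GA| = 26.80 ✓; ∠GAH = 138.9° ✓; |AH| = 23.10 ✓; ∠AHR = 41.90° ✓; |HR| = 33.00 ✗.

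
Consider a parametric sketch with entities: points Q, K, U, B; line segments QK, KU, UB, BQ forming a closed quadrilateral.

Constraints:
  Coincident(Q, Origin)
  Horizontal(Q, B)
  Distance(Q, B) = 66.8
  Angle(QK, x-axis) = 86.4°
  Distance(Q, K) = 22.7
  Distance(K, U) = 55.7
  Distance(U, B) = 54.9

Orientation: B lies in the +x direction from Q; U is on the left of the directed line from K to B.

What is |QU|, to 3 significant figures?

71.3

Q is at the origin; QB is horizontal with |QB| = 66.8 and B in +x, so B = (66.8, 0). QK runs at 86.4° with |QK| = 22.7, so K = (1.43, 22.7). U is determined by |KU| = 55.7 and |UB| = 54.9 together: it lies at the intersection of circle(K, 55.7) and circle(B, 54.9). With |KB| = 69.2, the foot of the radical line on KB is 35.2 from K and the perpendicular offset is √(55.7² − 35.2²) = 43.1. Taking the left-of-KB solution: U = (48.8, 51.9).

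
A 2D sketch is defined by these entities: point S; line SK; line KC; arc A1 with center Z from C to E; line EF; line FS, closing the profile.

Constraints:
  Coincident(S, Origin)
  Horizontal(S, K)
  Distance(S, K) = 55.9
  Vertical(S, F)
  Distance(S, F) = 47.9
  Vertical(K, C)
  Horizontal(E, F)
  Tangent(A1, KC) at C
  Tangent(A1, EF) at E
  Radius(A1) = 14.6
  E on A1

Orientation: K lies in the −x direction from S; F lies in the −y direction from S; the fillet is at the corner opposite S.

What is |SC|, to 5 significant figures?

65.067

S is at the origin; SK is horizontal with |SK| = 55.9 and K on the −x side, so K = (-55.900, 0.0000). SF is vertical with |SF| = 47.9 and F on the −y side, so F = (0.0000, -47.900). The virtual corner opposite S is at (-55.900, -47.900). The tangent condition forces ZC to be normal to KC and the tangent condition forces ZE to be normal to EF, with radius 14.6, so the center Z sits 14.6 in from both sides at Z = (-41.300, -33.300). That places the tangent points at C = (-55.900, -33.300) on KC and E = (-41.300, -47.900) on EF. Then |SC| = |C − S| = 65.067.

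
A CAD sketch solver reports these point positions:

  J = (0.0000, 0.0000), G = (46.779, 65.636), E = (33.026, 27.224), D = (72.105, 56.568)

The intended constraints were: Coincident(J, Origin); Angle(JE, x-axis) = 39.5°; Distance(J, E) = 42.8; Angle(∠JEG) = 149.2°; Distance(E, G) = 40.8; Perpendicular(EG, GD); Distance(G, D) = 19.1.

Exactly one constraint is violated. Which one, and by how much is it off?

Distance(G, D) = 19.1 — off by 7.80.

J = (0.00, 0.00) ✓; JE at 39.50° ✓; |JE| = 42.80 ✓; ∠JEG = 149.2° ✓; |EG| = 40.80 ✓; ∠(EG, GD) = 90.00° ✓; |GD| = 26.90 ✗.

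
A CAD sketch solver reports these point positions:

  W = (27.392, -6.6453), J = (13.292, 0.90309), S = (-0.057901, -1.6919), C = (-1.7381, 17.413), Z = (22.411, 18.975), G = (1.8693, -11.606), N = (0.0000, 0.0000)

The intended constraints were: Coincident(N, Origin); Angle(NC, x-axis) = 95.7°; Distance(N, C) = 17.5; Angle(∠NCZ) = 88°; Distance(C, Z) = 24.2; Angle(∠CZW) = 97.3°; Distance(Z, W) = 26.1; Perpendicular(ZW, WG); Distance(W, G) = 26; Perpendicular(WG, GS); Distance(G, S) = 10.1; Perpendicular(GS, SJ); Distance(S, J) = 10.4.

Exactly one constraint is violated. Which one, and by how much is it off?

Distance(S, J) = 10.4 — off by 3.20.

N = (0.00, 0.00) ✓; NC at 95.70° ✓; |NC| = 17.50 ✓; ∠NCZ = 88.00° ✓; |CZ| = 24.20 ✓; ∠CZW = 97.30° ✓; |ZW| = 26.10 ✓; ∠(ZW, WG) = 90.00° ✓; |WG| = 26.00 ✓; ∠(WG, GS) = 90.00° ✓; |GS| = 10.10 ✓; ∠(GS, SJ) = 90.00° ✓; |SJ| = 13.60 ✗.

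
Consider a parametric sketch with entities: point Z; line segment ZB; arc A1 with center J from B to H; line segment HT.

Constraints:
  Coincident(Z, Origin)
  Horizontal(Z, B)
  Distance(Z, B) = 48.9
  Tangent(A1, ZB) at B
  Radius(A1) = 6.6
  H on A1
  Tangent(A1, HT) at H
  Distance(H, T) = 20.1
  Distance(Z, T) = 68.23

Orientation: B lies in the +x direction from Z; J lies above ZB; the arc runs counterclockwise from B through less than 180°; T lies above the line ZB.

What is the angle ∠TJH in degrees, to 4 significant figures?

71.82°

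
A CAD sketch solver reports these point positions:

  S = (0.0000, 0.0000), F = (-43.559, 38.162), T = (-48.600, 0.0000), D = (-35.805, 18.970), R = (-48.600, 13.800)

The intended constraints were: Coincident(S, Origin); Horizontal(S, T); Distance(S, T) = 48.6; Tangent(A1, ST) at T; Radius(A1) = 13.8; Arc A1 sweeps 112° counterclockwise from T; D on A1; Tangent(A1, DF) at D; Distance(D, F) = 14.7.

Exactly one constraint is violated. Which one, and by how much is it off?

Distance(D, F) = 14.7 — off by 6.00.

S = (0.00, 0.00) ✓; S.y = 0.00, T.y = 0.00 ✓; |ST| = 48.60 ✓; ∠(RT, TS) = 90.00° ✓; |RT| = 13.80 ✓; bearing(R→D) − bearing(R→T) = 112.0° ✓; |RD| = 13.80 ✓; ∠(RD, DF) = 90.00° ✓; |DF| = 20.70 ✗.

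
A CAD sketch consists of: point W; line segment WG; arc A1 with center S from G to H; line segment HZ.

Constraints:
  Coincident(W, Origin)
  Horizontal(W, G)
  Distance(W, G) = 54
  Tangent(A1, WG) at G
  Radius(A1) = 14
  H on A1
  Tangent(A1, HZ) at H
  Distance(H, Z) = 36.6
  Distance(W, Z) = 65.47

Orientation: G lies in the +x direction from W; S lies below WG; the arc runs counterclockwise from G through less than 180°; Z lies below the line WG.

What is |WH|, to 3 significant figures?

42.5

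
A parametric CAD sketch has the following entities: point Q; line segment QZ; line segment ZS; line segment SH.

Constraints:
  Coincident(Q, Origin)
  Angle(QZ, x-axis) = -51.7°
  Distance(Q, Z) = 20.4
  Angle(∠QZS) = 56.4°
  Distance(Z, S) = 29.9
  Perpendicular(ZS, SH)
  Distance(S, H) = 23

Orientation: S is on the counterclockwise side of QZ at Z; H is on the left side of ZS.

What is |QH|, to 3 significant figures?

19.6

Q is at the origin; QZ runs at -51.7° with length 20.4, so Z = 20.4·(cos -51.7°, sin -51.7°) = (12.6, -16.0). ∠QZS = 56.4°, so ZS runs at -51.7° + (180° − 56.4°) = 71.9° from the x-axis; with |ZS| = 29.9, S = Z + 29.9·(cos 71.9°, sin 71.9°) = (21.9, 12.4). ZS ⟂ SH; with |SH| = 23.0 on the left of ZS, H = S + 23.0·(-0.951, 0.311) = (0.0709, 19.6). Then |QH| = |H − Q| = 19.6.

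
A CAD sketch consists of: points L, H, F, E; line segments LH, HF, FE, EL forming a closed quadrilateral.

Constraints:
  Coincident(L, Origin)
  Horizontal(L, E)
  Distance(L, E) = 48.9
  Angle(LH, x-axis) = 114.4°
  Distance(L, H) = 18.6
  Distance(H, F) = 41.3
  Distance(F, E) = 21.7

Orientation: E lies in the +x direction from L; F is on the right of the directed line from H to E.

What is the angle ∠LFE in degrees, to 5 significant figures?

159.11°

L is at the origin; L and E share the same y with |LE| = 48.9 and E in +x, so E = (48.9, 0). LH runs at 114.4° with |LH| = 18.6, so H = (-7.6837, 16.939). F is determined by |HF| = 41.3 and |FE| = 21.7 together: it lies at the intersection of circle(H, 41.3) and circle(E, 21.7). With |HE| = 59.065, the foot of the radical line on HE is 39.985 from H and the perpendicular offset is √(41.3² − 39.985²) = 10.338. Taking the right-of-HE solution: F = (27.657, -4.4317).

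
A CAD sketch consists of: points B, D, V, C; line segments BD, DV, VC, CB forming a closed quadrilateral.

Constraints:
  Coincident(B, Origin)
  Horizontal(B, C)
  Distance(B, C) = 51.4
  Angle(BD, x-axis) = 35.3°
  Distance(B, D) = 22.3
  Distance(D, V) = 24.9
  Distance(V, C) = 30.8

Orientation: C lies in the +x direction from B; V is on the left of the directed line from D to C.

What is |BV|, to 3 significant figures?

47.2

Checks: |DV| = 24.90 ✓; |VC| = 30.80 ✓.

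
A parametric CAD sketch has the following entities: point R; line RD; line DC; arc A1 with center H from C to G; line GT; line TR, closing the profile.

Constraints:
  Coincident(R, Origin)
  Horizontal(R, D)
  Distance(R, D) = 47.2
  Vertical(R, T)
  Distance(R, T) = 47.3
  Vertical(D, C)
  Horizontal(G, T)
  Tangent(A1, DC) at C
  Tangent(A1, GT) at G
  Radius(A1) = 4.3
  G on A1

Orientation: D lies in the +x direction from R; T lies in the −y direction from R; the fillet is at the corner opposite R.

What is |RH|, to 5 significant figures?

60.741

R is at the origin; RD is horizontal with |RD| = 47.2 and D on the +x side, so D = (47.200, 0.0000). RT is vertical with |RT| = 47.3 and T on the −y side, so T = (0.0000, -47.300). The virtual corner opposite R is at (47.200, -47.300). Tangency of A1 to DC means the radius HC is perpendicular to DC and A1 meets GT tangentially, so HG is at right angles to GT, with radius 4.3, so the center H sits 4.3 in from both sides at H = (42.900, -43.000). Then |RH| = |H − R| = 60.741.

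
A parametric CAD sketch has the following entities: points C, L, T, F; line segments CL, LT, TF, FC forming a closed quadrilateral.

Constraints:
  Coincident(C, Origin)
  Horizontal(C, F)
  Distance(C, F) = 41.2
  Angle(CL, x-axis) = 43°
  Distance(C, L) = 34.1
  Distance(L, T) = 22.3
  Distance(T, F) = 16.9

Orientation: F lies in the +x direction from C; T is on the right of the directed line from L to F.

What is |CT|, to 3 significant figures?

24.3

Checks: |LT| = 22.30 ✓; |TF| = 16.90 ✓.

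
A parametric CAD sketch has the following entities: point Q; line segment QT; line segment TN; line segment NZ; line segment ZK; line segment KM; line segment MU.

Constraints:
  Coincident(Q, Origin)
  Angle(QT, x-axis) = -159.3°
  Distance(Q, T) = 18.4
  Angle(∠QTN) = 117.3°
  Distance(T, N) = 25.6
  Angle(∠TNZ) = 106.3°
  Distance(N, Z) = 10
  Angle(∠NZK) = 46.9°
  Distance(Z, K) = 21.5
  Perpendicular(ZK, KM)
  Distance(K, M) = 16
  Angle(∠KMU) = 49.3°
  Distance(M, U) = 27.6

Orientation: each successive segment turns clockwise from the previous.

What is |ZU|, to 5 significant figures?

2.0791

Q is at the origin; QT runs at -159.3° with length 18.4, so T = (-17.212, -6.5039). ∠QTN = 117.3° gives TN at 138.00° from the x-axis; with |TN| = 25.6, N = (-36.237, 10.626). ∠TNZ = 106.3° gives NZ at 64.300° from the x-axis; with |NZ| = 10.0, Z = (-31.900, 19.637). ∠NZK = 46.9° gives ZK at -68.800° from the x-axis; with |ZK| = 21.5, K = (-24.125, -0.40839). ZK ⟂ KM, so KM runs at -158.80°; with |KM| = 16.0, M = (-39.042, -6.1944). ∠KMU = 49.3° gives MU at 70.500° from the x-axis; with |MU| = 27.6, U = (-29.829, 19.823). Then |ZU| = |U − Z| = 2.0791.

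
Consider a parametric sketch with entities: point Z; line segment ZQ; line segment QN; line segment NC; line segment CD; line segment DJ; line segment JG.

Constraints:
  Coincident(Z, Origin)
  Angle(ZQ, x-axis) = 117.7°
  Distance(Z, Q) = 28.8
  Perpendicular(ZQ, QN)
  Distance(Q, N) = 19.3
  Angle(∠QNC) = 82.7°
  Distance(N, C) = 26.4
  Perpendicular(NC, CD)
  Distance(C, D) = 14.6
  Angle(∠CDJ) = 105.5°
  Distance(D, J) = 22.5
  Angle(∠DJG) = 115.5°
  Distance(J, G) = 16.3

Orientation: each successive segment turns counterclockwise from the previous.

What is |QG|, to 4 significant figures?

13.72

Z is at the origin; ZQ runs at 117.7° with length 28.8, so Q = (-13.39, 25.50). ZQ ⟂ QN, so QN runs at -152.3°; with |QN| = 19.3, N = (-30.48, 16.53). ∠QNC = 82.7° gives NC at -55.00° from the x-axis; with |NC| = 26.4, C = (-15.33, -5.098). NC is perpendicular to CD, so CD runs at 35.00°; with |CD| = 14.6, D = (-3.374, 3.276). ∠CDJ = 105.5° gives DJ at 109.5° from the x-axis; with |DJ| = 22.5, J = (-10.88, 24.49). ∠DJG = 115.5° gives JG at 174.0° from the x-axis; with |JG| = 16.3, G = (-27.09, 26.19). Then |QG| = |G − Q| = 13.72.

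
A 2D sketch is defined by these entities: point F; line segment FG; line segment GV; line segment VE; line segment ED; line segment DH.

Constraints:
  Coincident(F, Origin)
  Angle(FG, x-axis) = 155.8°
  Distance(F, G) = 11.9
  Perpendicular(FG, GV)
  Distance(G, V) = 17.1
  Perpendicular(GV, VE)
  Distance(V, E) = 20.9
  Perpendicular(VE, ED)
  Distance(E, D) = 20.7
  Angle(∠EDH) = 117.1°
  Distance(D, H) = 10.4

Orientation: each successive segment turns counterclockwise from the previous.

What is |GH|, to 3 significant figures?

14.3

F is at the origin; FG runs at 155.8° with length 11.9, so G = (-10.9, 4.88). The perpendicularity gives GV at right angles to FG, so GV runs at -114°; with |GV| = 17.1, V = (-17.9, -10.7). GV is perpendicular to VE, so VE runs at -24.2°; with |VE| = 20.9, E = (1.20, -19.3). VE is perpendicular to ED, so ED runs at 65.8°; with |ED| = 20.7, D = (9.68, -0.406). ∠EDH = 117.1° gives DH at 129° from the x-axis; with |DH| = 10.4, H = (3.18, 7.71). Then |GH| = |H − G| = 14.3.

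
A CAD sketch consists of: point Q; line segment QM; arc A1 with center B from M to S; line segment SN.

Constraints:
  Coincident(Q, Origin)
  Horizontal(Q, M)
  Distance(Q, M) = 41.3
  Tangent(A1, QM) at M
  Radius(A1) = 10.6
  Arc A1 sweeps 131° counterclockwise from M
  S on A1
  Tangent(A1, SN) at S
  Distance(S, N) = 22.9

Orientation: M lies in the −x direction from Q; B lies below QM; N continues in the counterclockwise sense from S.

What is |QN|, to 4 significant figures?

48.87

Q is at the origin; Q and M share the same y with |QM| = 41.3 and M on the −x side, so M = (-41.30, 0.000). Since A1 is tangent to QM there, BM ⟂ QM, so B = M + (0, -10.6) = (-41.30, -10.60). On A1, M sits at bearing 90° from B; a 131° counterclockwise sweep puts S at bearing 221°, so S = B + 10.6·(cos 221°, sin 221°) = (-49.30, -17.55). A1 meets SN tangentially, so BS is at right angles to SN, so SN runs along (−sin 221°, cos 221°); with |SN| = 22.9, N = (-34.28, -34.84). Then |QN| = |N − Q| = 48.87.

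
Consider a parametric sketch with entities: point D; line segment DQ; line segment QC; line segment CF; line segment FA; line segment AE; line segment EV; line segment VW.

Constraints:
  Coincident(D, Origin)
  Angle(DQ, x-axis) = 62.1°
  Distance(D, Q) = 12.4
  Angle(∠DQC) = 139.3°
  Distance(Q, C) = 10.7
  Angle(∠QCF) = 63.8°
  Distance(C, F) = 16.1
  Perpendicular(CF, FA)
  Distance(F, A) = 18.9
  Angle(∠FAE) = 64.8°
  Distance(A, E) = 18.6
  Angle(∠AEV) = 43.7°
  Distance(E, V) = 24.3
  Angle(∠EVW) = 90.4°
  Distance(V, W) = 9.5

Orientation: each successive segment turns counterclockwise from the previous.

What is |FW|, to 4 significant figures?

15.38

D is at the origin; DQ runs at 62.1° with length 12.4, so Q = (5.802, 10.96). ∠DQC = 139.3° gives QC at 102.8° from the x-axis; with |QC| = 10.7, C = (3.432, 21.39). ∠QCF = 63.8° gives CF at -141.0° from the x-axis; with |CF| = 16.1, F = (-9.080, 11.26). CF ⟂ FA, so FA runs at -51.00°; with |FA| = 18.9, A = (2.814, -3.427). ∠FAE = 64.8° gives AE at 64.20° from the x-axis; with |AE| = 18.6, E = (10.91, 13.32). ∠AEV = 43.7° gives EV at -159.5° from the x-axis; with |EV| = 24.3, V = (-11.85, 4.809). ∠EVW = 90.4° gives VW at -69.90° from the x-axis; with |VW| = 9.5, W = (-8.587, -4.113). Then |FW| = |W − F| = 15.38.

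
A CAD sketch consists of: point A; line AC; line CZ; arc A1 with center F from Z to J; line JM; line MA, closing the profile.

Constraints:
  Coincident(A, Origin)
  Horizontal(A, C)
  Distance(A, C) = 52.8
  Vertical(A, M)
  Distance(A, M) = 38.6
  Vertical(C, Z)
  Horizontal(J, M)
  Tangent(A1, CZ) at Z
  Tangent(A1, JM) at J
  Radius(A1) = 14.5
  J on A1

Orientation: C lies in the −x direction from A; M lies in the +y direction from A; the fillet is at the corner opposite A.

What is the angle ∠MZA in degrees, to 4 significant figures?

39.89°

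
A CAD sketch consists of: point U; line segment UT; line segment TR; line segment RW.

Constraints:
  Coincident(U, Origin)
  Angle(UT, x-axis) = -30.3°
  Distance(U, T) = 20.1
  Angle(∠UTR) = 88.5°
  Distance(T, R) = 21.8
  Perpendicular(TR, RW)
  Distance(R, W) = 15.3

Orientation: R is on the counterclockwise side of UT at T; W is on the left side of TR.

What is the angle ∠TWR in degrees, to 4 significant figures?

54.94°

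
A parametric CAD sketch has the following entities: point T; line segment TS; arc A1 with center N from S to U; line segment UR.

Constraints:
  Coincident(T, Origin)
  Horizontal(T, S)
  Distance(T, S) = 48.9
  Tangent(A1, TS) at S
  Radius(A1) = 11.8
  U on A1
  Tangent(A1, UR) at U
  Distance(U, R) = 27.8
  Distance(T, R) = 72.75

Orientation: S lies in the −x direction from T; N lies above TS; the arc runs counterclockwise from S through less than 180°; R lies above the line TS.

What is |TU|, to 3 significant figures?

45.7

T is at the origin; T and S share the same y with |TS| = 48.9 and S on the −x side, so S = (-48.9, 0.00). Tangency of A1 to TS means the radius NS is perpendicular to TS, so N = S + (0, 11.8) = (-48.9, 11.8). Since NU ⟂ UR (tangency), |NR| = √(11.8² + 27.8²) = 30.2 regardless of where U sits on A1. So R lies on both circle(T, 72.75) and circle(N, 30.2); the above-TS intersection is R = (-61.2, 39.4). U is the foot of the tangent from R: U = (-40.8, 20.4).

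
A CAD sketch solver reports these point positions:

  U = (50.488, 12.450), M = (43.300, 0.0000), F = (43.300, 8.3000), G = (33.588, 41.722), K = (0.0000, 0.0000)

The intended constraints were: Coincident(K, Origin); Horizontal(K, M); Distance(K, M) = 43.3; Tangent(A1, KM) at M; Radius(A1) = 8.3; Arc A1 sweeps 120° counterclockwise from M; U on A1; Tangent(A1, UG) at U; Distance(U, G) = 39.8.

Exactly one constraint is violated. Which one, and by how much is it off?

Distance(U, G) = 39.8 — off by 6.00.

K = (0.00, 0.00) ✓; K.y = 0.00, M.y = 0.00 ✓; |KM| = 43.30 ✓; ∠(FM, MK) = 90.00° ✓; |FM| = 8.300 ✓; bearing(F→U) − bearing(F→M) = 120.0° ✓; |FU| = 8.300 ✓; ∠(FU, UG) = 90.00° ✓; |UG| = 33.80 ✗.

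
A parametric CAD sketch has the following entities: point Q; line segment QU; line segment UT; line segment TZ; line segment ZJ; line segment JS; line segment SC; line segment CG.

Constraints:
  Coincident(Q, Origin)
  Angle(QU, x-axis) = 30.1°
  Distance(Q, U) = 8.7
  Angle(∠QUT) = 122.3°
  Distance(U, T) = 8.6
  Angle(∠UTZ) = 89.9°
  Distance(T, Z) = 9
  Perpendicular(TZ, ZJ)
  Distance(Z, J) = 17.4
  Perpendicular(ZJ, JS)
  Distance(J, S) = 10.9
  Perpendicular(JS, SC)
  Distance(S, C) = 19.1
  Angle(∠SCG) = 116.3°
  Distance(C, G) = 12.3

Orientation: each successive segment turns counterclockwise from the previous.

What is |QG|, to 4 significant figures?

20.46

Q is at the origin; QU runs at 30.1° with length 8.7, so U = (7.527, 4.363). ∠QUT = 122.3° gives UT at 87.80° from the x-axis; with |UT| = 8.6, T = (7.857, 12.96). ∠UTZ = 89.9° gives TZ at 177.9° from the x-axis; with |TZ| = 9.0, Z = (-1.137, 13.29). TZ is perpendicular to ZJ, so ZJ runs at -92.10°; with |ZJ| = 17.4, J = (-1.775, -4.102). ZJ ⟂ JS, so JS runs at -2.100°; with |JS| = 10.9, S = (9.118, -4.501). JS ⟂ SC, so SC runs at 87.90°; with |SC| = 19.1, C = (9.818, 14.59). ∠SCG = 116.3° gives CG at 151.6° from the x-axis; with |CG| = 12.3, G = (-1.002, 20.44). Then |QG| = |G − Q| = 20.46.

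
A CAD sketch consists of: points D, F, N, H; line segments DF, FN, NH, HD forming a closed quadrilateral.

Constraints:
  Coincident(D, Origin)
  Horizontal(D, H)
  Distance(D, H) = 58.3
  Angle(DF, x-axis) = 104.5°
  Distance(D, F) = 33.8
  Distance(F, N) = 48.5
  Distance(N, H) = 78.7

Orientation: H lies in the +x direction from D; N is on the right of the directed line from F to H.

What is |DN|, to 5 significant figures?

23.994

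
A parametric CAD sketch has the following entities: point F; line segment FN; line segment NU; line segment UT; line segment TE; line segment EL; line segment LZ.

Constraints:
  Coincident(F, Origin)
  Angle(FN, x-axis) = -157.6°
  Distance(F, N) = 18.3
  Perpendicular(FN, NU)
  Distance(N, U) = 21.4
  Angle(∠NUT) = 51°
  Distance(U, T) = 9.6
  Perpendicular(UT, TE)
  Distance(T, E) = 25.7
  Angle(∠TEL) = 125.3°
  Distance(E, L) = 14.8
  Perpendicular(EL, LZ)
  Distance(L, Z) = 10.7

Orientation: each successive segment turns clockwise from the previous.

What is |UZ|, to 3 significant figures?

26.9

∠TEL = 125.3° gives EL at -161° from the x-axis; with |EL| = 14.8, L = (-37.2, -19.3). EL is perpendicular to LZ, so LZ runs at 109°; with |LZ| = 10.7, Z = (-40.7, -9.17). Then |UZ| = |Z − U| = 26.9.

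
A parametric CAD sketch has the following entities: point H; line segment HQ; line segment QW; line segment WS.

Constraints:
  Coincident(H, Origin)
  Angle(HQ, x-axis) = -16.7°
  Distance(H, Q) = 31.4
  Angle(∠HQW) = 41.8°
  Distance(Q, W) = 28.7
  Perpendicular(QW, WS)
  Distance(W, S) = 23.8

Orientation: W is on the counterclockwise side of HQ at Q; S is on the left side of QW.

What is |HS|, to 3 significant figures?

6.02

∠HQW = 41.8°, so QW runs at -16.7° + (180° − 41.8°) = 121° from the x-axis; with |QW| = 28.7, W = Q + 28.7·(cos 121°, sin 121°) = (15.1, 15.4). QW is perpendicular to WS; with |WS| = 23.8 on the left of QW, S = W + 23.8·(-0.853, -0.522) = (-5.21, 3.01). Then |HS| = |S − H| = 6.02.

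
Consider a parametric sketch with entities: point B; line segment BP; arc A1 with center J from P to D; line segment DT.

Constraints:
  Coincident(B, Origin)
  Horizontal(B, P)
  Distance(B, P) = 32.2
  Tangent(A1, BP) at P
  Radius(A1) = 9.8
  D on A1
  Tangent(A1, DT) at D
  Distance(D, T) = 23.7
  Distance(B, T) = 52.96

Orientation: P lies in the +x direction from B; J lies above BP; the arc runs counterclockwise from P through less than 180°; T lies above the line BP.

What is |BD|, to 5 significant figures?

43.248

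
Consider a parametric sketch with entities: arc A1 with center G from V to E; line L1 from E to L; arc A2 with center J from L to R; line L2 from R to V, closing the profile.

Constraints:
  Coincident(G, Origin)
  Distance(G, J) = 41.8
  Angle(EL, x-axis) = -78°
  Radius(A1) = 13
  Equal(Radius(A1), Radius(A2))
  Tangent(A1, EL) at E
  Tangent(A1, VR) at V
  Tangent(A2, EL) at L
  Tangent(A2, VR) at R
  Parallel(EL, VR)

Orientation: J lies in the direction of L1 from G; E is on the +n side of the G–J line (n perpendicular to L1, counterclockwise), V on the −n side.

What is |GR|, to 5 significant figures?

43.775

Tangency of A1 to both parallel lines with radius 13.0 puts E and V at G ± 13.0·n: E = (12.716, 2.7029), V = (-12.716, -2.7029). Equal radii place L and R the same way about J: L = J + 13.0·n = (21.407, -38.184), R = J − 13.0·n = (-4.0252, -43.589). Then |GR| = |R − G| = 43.775.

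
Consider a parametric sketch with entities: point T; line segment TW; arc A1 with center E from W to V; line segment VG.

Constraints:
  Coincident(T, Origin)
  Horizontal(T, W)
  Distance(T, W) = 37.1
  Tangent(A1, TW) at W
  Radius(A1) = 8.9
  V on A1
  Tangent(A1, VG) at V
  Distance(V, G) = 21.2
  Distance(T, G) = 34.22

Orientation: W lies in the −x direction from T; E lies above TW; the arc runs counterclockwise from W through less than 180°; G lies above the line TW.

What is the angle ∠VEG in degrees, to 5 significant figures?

67.227°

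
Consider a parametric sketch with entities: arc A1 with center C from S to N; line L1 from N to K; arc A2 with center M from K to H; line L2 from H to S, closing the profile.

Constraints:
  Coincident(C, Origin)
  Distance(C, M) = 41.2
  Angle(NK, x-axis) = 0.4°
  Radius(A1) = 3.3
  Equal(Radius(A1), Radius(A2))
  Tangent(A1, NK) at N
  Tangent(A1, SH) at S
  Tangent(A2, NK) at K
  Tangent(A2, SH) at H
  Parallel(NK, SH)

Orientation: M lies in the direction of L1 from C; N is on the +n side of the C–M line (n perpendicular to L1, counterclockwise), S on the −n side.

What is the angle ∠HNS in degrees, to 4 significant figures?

80.90°

The slot axis is L1's direction at 0.4°, so u = (cos 0.4°, sin 0.4°) = (1.000, 0.006981) and n = (−sin 0.4°, cos 0.4°) = (-0.006981, 1.000). C is at the origin and M lies 41.2 along u from C, so M = 41.2·u = (41.20, 0.2876). Tangency of A1 to both parallel lines with radius 3.3 puts N and S at C ± 3.3·n: N = (-0.02304, 3.300), S = (0.02304, -3.300). Equal radii place K and H the same way about M: K = M + 3.3·n = (41.18, 3.588), H = M − 3.3·n = (41.22, -3.012). Then cos ∠HNS = NH·NS / (|NH||NS|), giving 80.90°.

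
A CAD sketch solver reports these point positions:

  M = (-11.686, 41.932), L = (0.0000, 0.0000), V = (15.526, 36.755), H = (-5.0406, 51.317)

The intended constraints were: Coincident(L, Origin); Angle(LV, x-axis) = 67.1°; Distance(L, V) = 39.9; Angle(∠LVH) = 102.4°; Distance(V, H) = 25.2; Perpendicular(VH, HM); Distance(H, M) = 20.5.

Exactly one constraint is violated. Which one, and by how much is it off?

Distance(H, M) = 20.5 — off by 9.00.

L = (0.00, 0.00) ✓; LV at 67.10° ✓; |LV| = 39.90 ✓; ∠LVH = 102.4° ✓; |VH| = 25.20 ✓; ∠(VH, HM) = 90.00° ✓; |HM| = 11.50 ✗.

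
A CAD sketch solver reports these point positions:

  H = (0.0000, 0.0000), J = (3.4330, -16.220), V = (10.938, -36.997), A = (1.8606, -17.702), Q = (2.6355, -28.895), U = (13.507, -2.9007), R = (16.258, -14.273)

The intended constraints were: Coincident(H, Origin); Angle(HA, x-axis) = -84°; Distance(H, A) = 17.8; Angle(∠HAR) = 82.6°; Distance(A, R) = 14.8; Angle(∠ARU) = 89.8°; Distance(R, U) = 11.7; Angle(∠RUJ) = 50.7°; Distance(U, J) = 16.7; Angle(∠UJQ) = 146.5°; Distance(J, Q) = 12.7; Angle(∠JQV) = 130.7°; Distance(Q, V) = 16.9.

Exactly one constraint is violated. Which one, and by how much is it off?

Distance(Q, V) = 16.9 — off by 5.30.

H = (0.00, 0.00) ✓; HA at -84.00° ✓; |HA| = 17.80 ✓; ∠HAR = 82.60° ✓; |AR| = 14.80 ✓; ∠ARU = 89.80° ✓; |RU| = 11.70 ✓; ∠RUJ = 50.70° ✓; |UJ| = 16.70 ✓; ∠UJQ = 146.5° ✓; |JQ| = 12.70 ✓; ∠JQV = 130.7° ✓; |QV| = 11.60 ✗.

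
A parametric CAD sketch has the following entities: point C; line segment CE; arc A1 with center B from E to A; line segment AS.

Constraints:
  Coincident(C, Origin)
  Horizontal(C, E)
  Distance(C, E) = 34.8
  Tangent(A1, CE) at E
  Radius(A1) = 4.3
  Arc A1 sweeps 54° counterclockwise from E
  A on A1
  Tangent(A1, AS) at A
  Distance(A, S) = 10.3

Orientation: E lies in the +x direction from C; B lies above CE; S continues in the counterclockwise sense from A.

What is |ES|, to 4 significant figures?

13.89

On A1, E sits at bearing -90° from B; a 54° counterclockwise sweep puts A at bearing -36°, so A = B + 4.3·(cos -36°, sin -36°) = (38.28, 1.773). The tangent condition forces BA to be normal to AS, so AS runs along (−sin -36°, cos -36°); with |AS| = 10.3, S = (44.33, 10.11). Then |ES| = |S − E| = 13.89.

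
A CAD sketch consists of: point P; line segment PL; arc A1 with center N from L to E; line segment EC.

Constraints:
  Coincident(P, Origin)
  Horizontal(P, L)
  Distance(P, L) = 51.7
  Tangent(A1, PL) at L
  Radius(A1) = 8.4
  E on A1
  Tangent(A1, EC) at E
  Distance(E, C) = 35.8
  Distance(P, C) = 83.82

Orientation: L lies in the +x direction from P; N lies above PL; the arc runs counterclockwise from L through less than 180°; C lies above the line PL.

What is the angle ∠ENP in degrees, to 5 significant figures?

143.68°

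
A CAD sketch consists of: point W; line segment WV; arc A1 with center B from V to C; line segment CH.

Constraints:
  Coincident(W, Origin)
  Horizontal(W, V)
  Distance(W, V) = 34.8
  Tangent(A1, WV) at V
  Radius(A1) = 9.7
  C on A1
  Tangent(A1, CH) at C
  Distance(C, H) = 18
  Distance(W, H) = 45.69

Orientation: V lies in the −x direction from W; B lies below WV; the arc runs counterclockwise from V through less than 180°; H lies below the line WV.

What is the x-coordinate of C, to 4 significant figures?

-43.23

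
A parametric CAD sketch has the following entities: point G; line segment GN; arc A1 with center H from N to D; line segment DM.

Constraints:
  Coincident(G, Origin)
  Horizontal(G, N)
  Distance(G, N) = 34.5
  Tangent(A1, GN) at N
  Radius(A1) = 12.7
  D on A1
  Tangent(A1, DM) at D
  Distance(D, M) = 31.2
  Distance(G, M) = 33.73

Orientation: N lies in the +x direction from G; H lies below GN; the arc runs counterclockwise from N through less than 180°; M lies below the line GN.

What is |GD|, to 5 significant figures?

24.407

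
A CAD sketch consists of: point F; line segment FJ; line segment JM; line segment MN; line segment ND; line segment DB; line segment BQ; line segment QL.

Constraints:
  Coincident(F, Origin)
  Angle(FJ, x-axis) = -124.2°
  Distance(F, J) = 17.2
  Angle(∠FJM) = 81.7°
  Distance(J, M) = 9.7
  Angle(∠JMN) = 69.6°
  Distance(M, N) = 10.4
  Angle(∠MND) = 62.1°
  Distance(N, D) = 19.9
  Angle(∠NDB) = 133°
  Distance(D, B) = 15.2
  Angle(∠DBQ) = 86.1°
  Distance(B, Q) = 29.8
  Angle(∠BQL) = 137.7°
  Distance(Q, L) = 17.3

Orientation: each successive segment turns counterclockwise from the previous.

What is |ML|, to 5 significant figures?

24.803

∠DBQ = 86.1° gives BQ at -16.700° from the x-axis; with |BQ| = 29.8, Q = (4.8513, -38.485). ∠BQL = 137.7° gives QL at 25.600° from the x-axis; with |QL| = 17.3, L = (20.453, -31.010). Then |ML| = |L − M| = 24.803.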